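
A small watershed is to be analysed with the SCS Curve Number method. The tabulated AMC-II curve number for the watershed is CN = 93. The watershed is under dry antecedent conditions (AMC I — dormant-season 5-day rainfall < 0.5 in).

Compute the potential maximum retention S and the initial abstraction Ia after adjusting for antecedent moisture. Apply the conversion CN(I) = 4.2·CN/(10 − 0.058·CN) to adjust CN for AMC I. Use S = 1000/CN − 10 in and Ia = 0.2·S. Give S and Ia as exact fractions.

CN(I) from CN(II)=93: (4.2·93)/(10 − 0.058·93) = 27900/329 ≈ 84.802
Retention S: 1000/CN − 10 with CN=84.802 → S = 500/279 ≈ 1.792 in
Initial abstraction Ia = S/5 = (500/279)/5 = 100/279 ≈ 0.358 in

S = 500/279 in ≈ 1.792 in; Ia = 100/279 in ≈ 0.358 in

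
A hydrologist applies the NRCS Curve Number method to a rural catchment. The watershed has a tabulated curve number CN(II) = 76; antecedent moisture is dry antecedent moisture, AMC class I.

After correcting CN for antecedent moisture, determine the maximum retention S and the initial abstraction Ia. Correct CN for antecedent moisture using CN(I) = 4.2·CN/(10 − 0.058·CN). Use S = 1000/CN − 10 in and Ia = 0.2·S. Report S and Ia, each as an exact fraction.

Adjust CN=76 to AMC I: 4.2·76/(10 − 0.058·76) → (1596/5) ÷ (699/125) = 13300/233 ≈ 57.082
Max retention: S = 1000/(13300/233) − 10 = 1000/133 in (≈ 7.519 in)
Initial abstraction Ia = S/5 = (1000/133)/5 = 200/133 ≈ 1.504 in

S = 1000/133 in ≈ 7.519 in; Ia = 200/133 in ≈ 1.504 in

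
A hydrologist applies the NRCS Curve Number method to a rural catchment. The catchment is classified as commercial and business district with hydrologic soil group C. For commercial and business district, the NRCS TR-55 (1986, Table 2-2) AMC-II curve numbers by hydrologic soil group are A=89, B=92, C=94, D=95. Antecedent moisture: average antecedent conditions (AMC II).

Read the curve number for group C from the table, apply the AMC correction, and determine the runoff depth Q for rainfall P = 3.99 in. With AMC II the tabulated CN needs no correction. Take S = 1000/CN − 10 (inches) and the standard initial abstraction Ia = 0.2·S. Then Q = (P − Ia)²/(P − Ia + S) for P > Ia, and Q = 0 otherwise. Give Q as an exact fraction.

Q = 109843803/33139700 in ≈ 3.315 in

NRCS table: commercial and business district, soil group C → CN(II) = 94
AMC II — tabulated CN = 94 applies directly.
Max retention: S = 1000/94 − 10 = 30/47 in (≈ 0.638 in)
Ia = 0.2·(30/47) = 6/47 in ≈ 0.128 in
Since P=3.990 > Ia=0.128: effective rainfall P−Ia = 18153/4700 in
Q: (18153/4700)² ÷ (21153/4700) = 109843803/33139700 in (≈ 3.315 in)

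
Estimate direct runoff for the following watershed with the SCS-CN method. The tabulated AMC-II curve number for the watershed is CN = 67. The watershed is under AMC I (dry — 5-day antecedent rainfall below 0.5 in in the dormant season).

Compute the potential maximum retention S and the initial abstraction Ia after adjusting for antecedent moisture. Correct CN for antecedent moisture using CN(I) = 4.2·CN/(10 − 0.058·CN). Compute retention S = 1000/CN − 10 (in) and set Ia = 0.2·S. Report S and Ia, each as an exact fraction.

Dry (AMC I): CN(I) = 4.2·67/(10 − 0.058·67) = (1407/5)/(3057/500) = 46900/1019 ≈ 46.026
Max retention: S = 1000/(46900/1019) − 10 = 5500/469 in (≈ 11.727 in)
Ia = 0.2·(5500/469) = 1100/469 in ≈ 2.345 in

S = 5500/469 in ≈ 11.727 in; Ia = 1100/469 in ≈ 2.345 in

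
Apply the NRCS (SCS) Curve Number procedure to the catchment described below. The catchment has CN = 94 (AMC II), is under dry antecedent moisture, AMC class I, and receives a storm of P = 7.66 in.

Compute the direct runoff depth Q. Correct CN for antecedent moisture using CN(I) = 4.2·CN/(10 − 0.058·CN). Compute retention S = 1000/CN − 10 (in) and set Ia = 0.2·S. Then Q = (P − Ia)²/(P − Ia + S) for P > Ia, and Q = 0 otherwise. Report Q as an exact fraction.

CN(I) from CN(II)=94: (4.2·94)/(10 − 0.058·94) = 32900/379 ≈ 86.807
Retention S: 1000/CN − 10 with CN=86.807 → S = 500/329 ≈ 1.520 in
Initial abstraction Ia = S/5 = (500/329)/5 = 100/329 ≈ 0.304 in
P − Ia = 7.660 − 0.304 = 121007/16450 ≈ 7.356 in (> 0, runoff occurs)
Q = (121007/16450)²/((121007/16450) + 500/329) = (14642694049/270602500)/(146007/16450) = 14642694049/2401815150 in ≈ 6.097 in

Q = 14642694049/2401815150 in ≈ 6.097 in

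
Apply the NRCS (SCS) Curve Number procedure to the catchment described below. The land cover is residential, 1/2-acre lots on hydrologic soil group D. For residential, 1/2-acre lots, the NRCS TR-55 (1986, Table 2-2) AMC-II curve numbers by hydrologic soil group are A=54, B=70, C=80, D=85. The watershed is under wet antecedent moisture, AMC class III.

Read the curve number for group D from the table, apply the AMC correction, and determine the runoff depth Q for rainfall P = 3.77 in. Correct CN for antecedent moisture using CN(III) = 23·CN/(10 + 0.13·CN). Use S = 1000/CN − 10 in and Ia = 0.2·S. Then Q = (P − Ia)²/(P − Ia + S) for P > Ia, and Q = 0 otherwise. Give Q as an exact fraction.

NRCS table: residential, 1/2-acre lots, soil group D → CN(II) = 85
CN(III) from CN(II)=85: (23·85)/(10 + 0.13·85) = 39100/421 ≈ 92.874
S = 1000/(39100/421) − 10 = 300/391 in ≈ 0.767 in
Initial abstraction Ia = S/5 = (300/391)/5 = 60/391 ≈ 0.153 in
Excess rainfall: 3.770 − 0.153 = 3.617 in; P > Ia so Q > 0
Q: (141407/39100)² ÷ (171407/39100) = 19995939649/6702013700 in (≈ 2.984 in)

Q = 19995939649/6702013700 in ≈ 2.984 in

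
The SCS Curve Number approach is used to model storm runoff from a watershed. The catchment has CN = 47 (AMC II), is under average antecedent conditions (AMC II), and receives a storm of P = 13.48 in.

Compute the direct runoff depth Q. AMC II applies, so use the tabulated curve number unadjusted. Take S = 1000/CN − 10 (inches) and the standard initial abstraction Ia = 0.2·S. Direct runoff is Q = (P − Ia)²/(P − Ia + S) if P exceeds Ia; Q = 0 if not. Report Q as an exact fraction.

Q = 173949721/31065825 in ≈ 5.599 in

AMC II — tabulated CN = 47 applies directly.
S = 1000/47 − 10 = 530/47 in ≈ 11.277 in
Ia = 0.2·(530/47) = 106/47 in ≈ 2.255 in
Excess rainfall: 13.480 − 2.255 = 11.225 in; P > Ia so Q > 0
Q: (13189/1175)² ÷ (26439/1175) = 173949721/31065825 in (≈ 5.599 in)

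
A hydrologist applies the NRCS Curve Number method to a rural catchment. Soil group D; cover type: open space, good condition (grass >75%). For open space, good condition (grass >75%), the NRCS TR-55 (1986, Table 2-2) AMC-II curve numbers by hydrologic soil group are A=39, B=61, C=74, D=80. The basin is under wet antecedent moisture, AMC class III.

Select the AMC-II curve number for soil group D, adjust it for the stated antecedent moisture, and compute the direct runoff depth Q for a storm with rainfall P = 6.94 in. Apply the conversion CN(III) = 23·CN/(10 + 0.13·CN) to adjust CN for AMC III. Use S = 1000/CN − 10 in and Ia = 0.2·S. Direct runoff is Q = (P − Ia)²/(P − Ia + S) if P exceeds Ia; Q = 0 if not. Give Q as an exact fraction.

NRCS table: open space, good condition (grass >75%), soil group D → CN(II) = 80
Adjust CN=80 to AMC III: 23·80/(10 + 0.13·80) → 1840 ÷ (102/5) = 4600/51 ≈ 90.196
Max retention: S = 1000/(4600/51) − 10 = 25/23 in (≈ 1.087 in)
Ia = 0.2S: 0.2·1.087 = 0.217 in (exactly 5/23)
P − Ia = 6.940 − 0.217 = 7731/1150 ≈ 6.723 in (> 0, runoff occurs)
Q: (7731/1150)² ÷ (8981/1150) = 59768361/10328150 in (≈ 5.787 in)

Q = 59768361/10328150 in ≈ 5.787 in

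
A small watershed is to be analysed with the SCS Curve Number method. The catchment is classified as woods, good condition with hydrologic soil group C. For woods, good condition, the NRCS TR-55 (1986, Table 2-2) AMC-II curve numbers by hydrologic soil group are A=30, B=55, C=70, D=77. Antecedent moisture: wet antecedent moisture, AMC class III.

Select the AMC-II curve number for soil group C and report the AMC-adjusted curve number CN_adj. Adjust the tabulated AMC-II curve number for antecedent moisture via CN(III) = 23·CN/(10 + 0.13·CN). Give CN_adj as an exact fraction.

NRCS table: woods, good condition, soil group C → CN(II) = 70
CN(III) from CN(II)=70: (23·70)/(10 + 0.13·70) = 16100/191 ≈ 84.293

CN_adj = 16100/191 ≈ 84.293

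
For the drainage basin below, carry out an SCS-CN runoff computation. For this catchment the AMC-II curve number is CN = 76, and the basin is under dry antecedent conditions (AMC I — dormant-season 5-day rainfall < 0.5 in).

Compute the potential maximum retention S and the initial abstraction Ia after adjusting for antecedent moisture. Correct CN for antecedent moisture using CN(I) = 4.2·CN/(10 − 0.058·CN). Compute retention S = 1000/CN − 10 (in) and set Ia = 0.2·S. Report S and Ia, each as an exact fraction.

CN(I) from CN(II)=76: (4.2·76)/(10 − 0.058·76) = 13300/233 ≈ 57.082
S = 1000/(13300/233) − 10 = 1000/133 in ≈ 7.519 in
Initial abstraction Ia = S/5 = (1000/133)/5 = 200/133 ≈ 1.504 in

S = 1000/133 in ≈ 7.519 in; Ia = 200/133 in ≈ 1.504 in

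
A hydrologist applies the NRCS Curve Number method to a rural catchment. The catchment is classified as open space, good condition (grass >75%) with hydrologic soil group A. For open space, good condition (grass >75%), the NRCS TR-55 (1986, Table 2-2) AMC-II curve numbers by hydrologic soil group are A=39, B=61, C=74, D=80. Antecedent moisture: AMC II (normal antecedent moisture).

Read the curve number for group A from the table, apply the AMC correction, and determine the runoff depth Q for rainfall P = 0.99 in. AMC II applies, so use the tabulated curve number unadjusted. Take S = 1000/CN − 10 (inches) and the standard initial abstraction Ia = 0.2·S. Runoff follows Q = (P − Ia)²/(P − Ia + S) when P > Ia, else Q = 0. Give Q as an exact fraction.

NRCS table: open space, good condition (grass >75%), soil group A → CN(II) = 39
Average conditions: CN = 39 (no AMC adjustment).
Max retention: S = 1000/39 − 10 = 610/39 in (≈ 15.641 in)
Ia = 0.2·(610/39) = 122/39 in ≈ 3.128 in
P = 0.990 ≤ Ia = 3.128 in: entire storm abstracted, Q = 0.

Q = 0 in ≈ 0.000 in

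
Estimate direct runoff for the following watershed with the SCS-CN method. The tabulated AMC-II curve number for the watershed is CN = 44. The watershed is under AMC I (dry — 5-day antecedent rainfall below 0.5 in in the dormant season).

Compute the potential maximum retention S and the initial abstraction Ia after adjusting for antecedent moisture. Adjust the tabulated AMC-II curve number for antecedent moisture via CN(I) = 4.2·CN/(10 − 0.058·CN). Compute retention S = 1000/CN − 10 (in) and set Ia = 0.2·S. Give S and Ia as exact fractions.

S = 1000/33 in ≈ 30.303 in; Ia = 200/33 in ≈ 6.061 in

Adjust CN=44 to AMC I: 4.2·44/(10 − 0.058·44) → (924/5) ÷ (931/125) = 3300/133 ≈ 24.812
Max retention: S = 1000/(3300/133) − 10 = 1000/33 in (≈ 30.303 in)
Initial abstraction Ia = S/5 = (1000/33)/5 = 200/33 ≈ 6.061 in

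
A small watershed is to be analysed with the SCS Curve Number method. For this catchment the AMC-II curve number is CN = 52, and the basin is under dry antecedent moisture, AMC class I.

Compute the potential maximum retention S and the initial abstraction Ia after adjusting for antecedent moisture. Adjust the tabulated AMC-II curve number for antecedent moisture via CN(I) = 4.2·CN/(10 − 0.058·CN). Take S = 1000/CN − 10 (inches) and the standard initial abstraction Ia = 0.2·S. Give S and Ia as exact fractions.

CN(I) from CN(II)=52: (4.2·52)/(10 − 0.058·52) = 9100/291 ≈ 31.271
Max retention: S = 1000/(9100/291) − 10 = 2000/91 in (≈ 21.978 in)
Initial abstraction Ia = S/5 = (2000/91)/5 = 400/91 ≈ 4.396 in

S = 2000/91 in ≈ 21.978 in; Ia = 400/91 in ≈ 4.396 in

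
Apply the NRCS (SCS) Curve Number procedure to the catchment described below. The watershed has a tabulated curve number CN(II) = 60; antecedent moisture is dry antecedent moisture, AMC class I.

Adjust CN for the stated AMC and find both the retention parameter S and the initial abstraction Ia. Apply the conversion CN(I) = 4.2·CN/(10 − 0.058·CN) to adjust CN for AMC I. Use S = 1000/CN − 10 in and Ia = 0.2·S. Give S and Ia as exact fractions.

S = 1000/63 in ≈ 15.873 in; Ia = 200/63 in ≈ 3.175 in

CN(I) from CN(II)=60: (4.2·60)/(10 − 0.058·60) = 6300/163 ≈ 38.650
S = 1000/(6300/163) − 10 = 1000/63 in ≈ 15.873 in
Initial abstraction Ia = S/5 = (1000/63)/5 = 200/63 ≈ 3.175 in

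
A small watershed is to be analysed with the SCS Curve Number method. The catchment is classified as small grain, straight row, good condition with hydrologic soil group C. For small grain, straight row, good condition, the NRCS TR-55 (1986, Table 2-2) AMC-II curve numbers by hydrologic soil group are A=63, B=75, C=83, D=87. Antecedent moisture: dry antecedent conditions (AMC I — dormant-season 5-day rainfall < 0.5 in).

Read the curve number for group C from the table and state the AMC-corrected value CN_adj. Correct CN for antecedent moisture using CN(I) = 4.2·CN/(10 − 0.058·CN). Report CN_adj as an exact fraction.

NRCS table: small grain, straight row, good condition, soil group C → CN(II) = 83
CN(I) from CN(II)=83: (4.2·83)/(10 − 0.058·83) = 174300/2593 ≈ 67.219

CN_adj = 174300/2593 ≈ 67.219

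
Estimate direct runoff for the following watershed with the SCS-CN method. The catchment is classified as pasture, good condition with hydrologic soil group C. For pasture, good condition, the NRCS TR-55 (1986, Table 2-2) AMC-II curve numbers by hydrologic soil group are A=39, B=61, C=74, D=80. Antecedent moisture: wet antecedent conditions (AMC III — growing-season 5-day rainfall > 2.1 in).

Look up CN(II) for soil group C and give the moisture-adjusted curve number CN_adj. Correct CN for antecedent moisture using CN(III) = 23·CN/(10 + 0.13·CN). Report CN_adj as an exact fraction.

CN_adj = 85100/981 ≈ 86.748

NRCS table: pasture, good condition, soil group C → CN(II) = 74
Adjust CN=74 to AMC III: 23·74/(10 + 0.13·74) → 1702 ÷ (981/50) = 85100/981 ≈ 86.748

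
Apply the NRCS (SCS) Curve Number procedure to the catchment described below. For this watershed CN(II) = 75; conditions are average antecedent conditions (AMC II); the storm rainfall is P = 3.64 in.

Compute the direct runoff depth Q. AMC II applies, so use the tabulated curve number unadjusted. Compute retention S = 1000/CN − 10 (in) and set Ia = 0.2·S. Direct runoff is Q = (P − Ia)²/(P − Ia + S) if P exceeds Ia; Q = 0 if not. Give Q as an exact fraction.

Q = 49729/35475 in ≈ 1.402 in

Average conditions: CN = 75 (no AMC adjustment).
Max retention: S = 1000/75 − 10 = 10/3 in (≈ 3.333 in)
Ia = 0.2S: 0.2·3.333 = 0.667 in (exactly 2/3)
Excess rainfall: 3.640 − 0.667 = 2.973 in; P > Ia so Q > 0
Runoff Q = (P−Ia)²/(P−Ia+S) = (2.973)²/(2.973+3.333) = 49729/35475 ≈ 1.402 in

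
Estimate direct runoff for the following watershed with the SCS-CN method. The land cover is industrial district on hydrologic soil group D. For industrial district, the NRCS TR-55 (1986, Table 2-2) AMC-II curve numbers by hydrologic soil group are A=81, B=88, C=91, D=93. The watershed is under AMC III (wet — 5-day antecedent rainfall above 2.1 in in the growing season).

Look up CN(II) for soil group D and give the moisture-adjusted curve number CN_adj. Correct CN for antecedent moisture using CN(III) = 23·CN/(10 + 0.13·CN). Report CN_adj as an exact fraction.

CN_adj = 213900/2209 ≈ 96.831

NRCS table: industrial district, soil group D → CN(II) = 93
CN(III) from CN(II)=93: (23·93)/(10 + 0.13·93) = 213900/2209 ≈ 96.831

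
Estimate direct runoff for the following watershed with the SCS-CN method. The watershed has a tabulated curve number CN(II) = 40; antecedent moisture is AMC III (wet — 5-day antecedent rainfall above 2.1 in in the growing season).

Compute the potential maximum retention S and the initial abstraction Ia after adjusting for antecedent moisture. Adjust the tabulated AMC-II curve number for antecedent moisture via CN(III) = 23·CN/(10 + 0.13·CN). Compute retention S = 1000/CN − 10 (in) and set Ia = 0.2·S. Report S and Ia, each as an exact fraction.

S = 150/23 in ≈ 6.522 in; Ia = 30/23 in ≈ 1.304 in

Wet (AMC III): CN(III) = 23·40/(10 + 0.13·40) = 920/(76/5) = 1150/19 ≈ 60.526
Max retention: S = 1000/(1150/19) − 10 = 150/23 in (≈ 6.522 in)
Ia = 0.2·(150/23) = 30/23 in ≈ 1.304 in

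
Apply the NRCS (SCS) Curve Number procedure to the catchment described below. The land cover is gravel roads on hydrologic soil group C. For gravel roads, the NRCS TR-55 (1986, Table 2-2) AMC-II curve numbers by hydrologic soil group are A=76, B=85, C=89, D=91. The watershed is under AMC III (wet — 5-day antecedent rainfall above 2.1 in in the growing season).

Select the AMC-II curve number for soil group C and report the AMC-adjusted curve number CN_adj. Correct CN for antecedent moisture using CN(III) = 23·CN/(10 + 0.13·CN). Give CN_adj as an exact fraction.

NRCS table: gravel roads, soil group C → CN(II) = 89
Wet (AMC III): CN(III) = 23·89/(10 + 0.13·89) = 2047/(2157/100) = 204700/2157 ≈ 94.900

CN_adj = 204700/2157 ≈ 94.900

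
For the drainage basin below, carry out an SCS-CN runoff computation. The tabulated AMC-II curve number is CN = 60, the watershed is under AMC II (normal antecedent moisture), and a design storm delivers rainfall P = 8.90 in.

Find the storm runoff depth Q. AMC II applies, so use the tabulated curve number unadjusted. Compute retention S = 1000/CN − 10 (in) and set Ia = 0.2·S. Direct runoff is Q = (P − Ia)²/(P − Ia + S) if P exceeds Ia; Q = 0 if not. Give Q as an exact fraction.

AMC II — tabulated CN = 60 applies directly.
S = 1000/60 − 10 = 20/3 in ≈ 6.667 in
Ia = 0.2S: 0.2·6.667 = 1.333 in (exactly 4/3)
Since P=8.900 > Ia=1.333: effective rainfall P−Ia = 227/30 in
Runoff Q = (P−Ia)²/(P−Ia+S) = (7.567)²/(7.567+6.667) = 51529/12810 ≈ 4.023 in

Q = 51529/12810 in ≈ 4.023 in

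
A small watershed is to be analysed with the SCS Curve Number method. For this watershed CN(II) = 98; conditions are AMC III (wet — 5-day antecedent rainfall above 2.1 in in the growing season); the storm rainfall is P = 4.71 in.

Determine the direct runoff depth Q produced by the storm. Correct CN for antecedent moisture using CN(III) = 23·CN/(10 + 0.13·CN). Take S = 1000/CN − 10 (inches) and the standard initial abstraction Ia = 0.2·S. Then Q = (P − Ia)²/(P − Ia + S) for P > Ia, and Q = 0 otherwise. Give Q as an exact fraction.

Q = 279647419489/60724675900 in ≈ 4.605 in

CN(III) from CN(II)=98: (23·98)/(10 + 0.13·98) = 112700/1137 ≈ 99.120
Retention S: 1000/CN − 10 with CN=99.120 → S = 100/1127 ≈ 0.089 in
Initial abstraction Ia = S/5 = (100/1127)/5 = 20/1127 ≈ 0.018 in
Excess rainfall: 4.710 − 0.018 = 4.692 in; P > Ia so Q > 0
Runoff Q = (P−Ia)²/(P−Ia+S) = (4.692)²/(4.692+0.089) = 279647419489/60724675900 ≈ 4.605 in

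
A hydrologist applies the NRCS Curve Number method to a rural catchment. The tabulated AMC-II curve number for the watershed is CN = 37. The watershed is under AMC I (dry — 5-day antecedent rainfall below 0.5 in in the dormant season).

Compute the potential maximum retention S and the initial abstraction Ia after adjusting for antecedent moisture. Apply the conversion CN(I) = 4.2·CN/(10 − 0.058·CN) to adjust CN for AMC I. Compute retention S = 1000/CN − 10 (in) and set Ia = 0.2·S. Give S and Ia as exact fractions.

Adjust CN=37 to AMC I: 4.2·37/(10 − 0.058·37) → (777/5) ÷ (3927/500) = 3700/187 ≈ 19.786
Retention S: 1000/CN − 10 with CN=19.786 → S = 1500/37 ≈ 40.541 in
Ia = 0.2S: 0.2·40.541 = 8.108 in (exactly 300/37)

S = 1500/37 in ≈ 40.541 in; Ia = 300/37 in ≈ 8.108 in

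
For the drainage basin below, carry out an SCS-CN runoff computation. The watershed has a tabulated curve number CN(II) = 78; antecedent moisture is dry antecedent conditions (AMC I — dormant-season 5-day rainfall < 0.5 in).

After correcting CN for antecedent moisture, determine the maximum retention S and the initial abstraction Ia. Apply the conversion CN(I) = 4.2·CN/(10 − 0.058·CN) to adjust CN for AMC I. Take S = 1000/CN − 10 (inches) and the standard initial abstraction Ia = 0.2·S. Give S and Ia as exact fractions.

CN(I) from CN(II)=78: (4.2·78)/(10 − 0.058·78) = 81900/1369 ≈ 59.825
S = 1000/(81900/1369) − 10 = 5500/819 in ≈ 6.716 in
Initial abstraction Ia = S/5 = (5500/819)/5 = 1100/819 ≈ 1.343 in

S = 5500/819 in ≈ 6.716 in; Ia = 1100/819 in ≈ 1.343 in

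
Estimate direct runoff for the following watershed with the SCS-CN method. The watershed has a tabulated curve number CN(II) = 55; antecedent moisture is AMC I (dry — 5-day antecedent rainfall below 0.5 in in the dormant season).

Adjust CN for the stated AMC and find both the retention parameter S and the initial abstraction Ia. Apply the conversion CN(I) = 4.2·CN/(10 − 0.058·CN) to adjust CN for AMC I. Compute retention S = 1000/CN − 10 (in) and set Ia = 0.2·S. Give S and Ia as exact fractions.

Dry (AMC I): CN(I) = 4.2·55/(10 − 0.058·55) = 231/(681/100) = 7700/227 ≈ 33.921
Max retention: S = 1000/(7700/227) − 10 = 1500/77 in (≈ 19.481 in)
Ia = 0.2S: 0.2·19.481 = 3.896 in (exactly 300/77)

S = 1500/77 in ≈ 19.481 in; Ia = 300/77 in ≈ 3.896 in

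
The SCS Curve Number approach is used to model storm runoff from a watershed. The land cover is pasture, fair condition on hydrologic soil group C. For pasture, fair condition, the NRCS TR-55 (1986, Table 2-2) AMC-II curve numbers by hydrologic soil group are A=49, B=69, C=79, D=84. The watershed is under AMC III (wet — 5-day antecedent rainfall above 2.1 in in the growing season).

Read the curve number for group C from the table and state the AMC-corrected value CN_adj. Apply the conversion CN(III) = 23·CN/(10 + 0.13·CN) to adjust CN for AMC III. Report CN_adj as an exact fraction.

NRCS table: pasture, fair condition, soil group C → CN(II) = 79
CN(III) from CN(II)=79: (23·79)/(10 + 0.13·79) = 181700/2027 ≈ 89.640

CN_adj = 181700/2027 ≈ 89.640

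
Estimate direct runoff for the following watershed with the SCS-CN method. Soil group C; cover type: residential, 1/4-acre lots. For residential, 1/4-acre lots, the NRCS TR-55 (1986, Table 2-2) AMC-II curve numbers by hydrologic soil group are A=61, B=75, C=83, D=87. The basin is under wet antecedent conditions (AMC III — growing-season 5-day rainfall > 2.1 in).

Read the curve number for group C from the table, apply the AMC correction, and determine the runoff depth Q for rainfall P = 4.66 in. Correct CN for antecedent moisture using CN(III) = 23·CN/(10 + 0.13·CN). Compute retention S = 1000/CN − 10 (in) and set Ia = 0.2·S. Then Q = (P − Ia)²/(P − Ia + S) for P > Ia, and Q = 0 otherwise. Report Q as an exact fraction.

NRCS table: residential, 1/4-acre lots, soil group C → CN(II) = 83
Adjust CN=83 to AMC III: 23·83/(10 + 0.13·83) → 1909 ÷ (2079/100) = 190900/2079 ≈ 91.823
Max retention: S = 1000/(190900/2079) − 10 = 1700/1909 in (≈ 0.891 in)
Ia = 0.2·(1700/1909) = 340/1909 in ≈ 0.178 in
Excess rainfall: 4.660 − 0.178 = 4.482 in; P > Ia so Q > 0
Q = (427797/95450)²/((427797/95450) + 1700/1909) = (183010273209/9110702500)/(512797/95450) = 183010273209/48946473650 in ≈ 3.739 in

Q = 183010273209/48946473650 in ≈ 3.739 in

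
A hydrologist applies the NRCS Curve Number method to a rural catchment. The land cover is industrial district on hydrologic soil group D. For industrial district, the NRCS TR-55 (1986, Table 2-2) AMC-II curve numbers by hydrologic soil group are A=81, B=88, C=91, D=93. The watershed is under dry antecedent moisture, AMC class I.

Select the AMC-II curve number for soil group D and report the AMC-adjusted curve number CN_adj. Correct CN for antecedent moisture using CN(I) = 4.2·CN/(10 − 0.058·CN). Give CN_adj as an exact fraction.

CN_adj = 27900/329 ≈ 84.802

NRCS table: industrial district, soil group D → CN(II) = 93
Adjust CN=93 to AMC I: 4.2·93/(10 − 0.058·93) → (1953/5) ÷ (2303/500) = 27900/329 ≈ 84.802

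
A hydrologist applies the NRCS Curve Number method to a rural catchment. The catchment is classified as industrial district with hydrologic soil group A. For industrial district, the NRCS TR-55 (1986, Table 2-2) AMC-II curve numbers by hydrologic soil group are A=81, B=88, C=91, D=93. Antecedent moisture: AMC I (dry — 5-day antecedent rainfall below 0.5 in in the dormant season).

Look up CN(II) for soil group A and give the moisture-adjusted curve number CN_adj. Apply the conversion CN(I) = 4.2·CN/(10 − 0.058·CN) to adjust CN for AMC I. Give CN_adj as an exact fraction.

CN_adj = 170100/2651 ≈ 64.164

NRCS table: industrial district, soil group A → CN(II) = 81
Adjust CN=81 to AMC I: 4.2·81/(10 − 0.058·81) → (1701/5) ÷ (2651/500) = 170100/2651 ≈ 64.164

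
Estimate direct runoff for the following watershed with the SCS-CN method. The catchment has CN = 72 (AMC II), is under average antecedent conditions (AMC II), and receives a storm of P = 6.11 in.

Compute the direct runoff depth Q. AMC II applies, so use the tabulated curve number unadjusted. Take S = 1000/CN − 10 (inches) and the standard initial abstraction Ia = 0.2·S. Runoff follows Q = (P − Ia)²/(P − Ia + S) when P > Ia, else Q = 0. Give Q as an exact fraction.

Q = 23030401/7469100 in ≈ 3.083 in

AMC II — tabulated CN = 72 applies directly.
S = 1000/72 − 10 = 35/9 in ≈ 3.889 in
Ia = 0.2S: 0.2·3.889 = 0.778 in (exactly 7/9)
Since P=6.110 > Ia=0.778: effective rainfall P−Ia = 4799/900 in
Q: (4799/900)² ÷ (8299/900) = 23030401/7469100 in (≈ 3.083 in)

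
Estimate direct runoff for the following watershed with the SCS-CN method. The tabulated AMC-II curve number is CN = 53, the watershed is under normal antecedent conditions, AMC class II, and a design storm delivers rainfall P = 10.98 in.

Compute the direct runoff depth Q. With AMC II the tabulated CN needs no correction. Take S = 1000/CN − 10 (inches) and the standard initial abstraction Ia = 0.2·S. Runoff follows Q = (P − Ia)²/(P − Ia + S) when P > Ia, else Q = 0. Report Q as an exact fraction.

Q = 595213609/126927050 in ≈ 4.689 in

CN(II) = 53; AMC II needs no correction.
S = 1000/53 − 10 = 470/53 in ≈ 8.868 in
Initial abstraction Ia = S/5 = (470/53)/5 = 94/53 ≈ 1.774 in
Since P=10.980 > Ia=1.774: effective rainfall P−Ia = 24397/2650 in
Runoff Q = (P−Ia)²/(P−Ia+S) = (9.206)²/(9.206+8.868) = 595213609/126927050 ≈ 4.689 in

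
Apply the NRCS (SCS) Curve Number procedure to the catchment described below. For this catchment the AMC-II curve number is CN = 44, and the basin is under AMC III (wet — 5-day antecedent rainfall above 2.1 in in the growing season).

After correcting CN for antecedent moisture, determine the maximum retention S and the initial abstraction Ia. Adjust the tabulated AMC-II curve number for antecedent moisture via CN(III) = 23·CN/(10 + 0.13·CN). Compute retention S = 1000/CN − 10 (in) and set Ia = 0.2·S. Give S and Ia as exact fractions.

S = 1400/253 in ≈ 5.534 in; Ia = 280/253 in ≈ 1.107 in

CN(III) from CN(II)=44: (23·44)/(10 + 0.13·44) = 25300/393 ≈ 64.377
Max retention: S = 1000/(25300/393) − 10 = 1400/253 in (≈ 5.534 in)
Ia = 0.2S: 0.2·5.534 = 1.107 in (exactly 280/253)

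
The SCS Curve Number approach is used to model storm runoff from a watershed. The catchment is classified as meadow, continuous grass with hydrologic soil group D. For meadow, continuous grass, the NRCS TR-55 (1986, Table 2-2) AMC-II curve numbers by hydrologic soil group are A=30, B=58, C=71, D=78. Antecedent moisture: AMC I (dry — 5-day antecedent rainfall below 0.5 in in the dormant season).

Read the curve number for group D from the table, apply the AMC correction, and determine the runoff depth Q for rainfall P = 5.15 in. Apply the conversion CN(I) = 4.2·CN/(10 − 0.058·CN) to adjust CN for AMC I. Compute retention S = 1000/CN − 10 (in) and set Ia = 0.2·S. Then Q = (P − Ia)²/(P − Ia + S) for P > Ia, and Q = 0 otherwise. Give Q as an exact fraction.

NRCS table: meadow, continuous grass, soil group D → CN(II) = 78
Dry (AMC I): CN(I) = 4.2·78/(10 − 0.058·78) = (1638/5)/(1369/250) = 81900/1369 ≈ 59.825
S = 1000/(81900/1369) − 10 = 5500/819 in ≈ 6.716 in
Initial abstraction Ia = S/5 = (5500/819)/5 = 1100/819 ≈ 1.343 in
Since P=5.150 > Ia=1.343: effective rainfall P−Ia = 62357/16380 in
Q: (62357/16380)² ÷ (172357/16380) = 3888395449/2823207660 in (≈ 1.377 in)

Q = 3888395449/2823207660 in ≈ 1.377 in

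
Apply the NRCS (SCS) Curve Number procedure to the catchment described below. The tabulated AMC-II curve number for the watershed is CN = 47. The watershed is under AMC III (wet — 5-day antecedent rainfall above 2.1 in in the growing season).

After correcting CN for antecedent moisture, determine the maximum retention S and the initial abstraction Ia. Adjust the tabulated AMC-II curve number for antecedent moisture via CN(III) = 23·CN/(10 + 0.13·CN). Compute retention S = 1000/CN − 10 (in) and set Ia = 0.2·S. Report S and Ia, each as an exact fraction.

S = 5300/1081 in ≈ 4.903 in; Ia = 1060/1081 in ≈ 0.981 in

Adjust CN=47 to AMC III: 23·47/(10 + 0.13·47) → 1081 ÷ (1611/100) = 108100/1611 ≈ 67.101
Retention S: 1000/CN − 10 with CN=67.101 → S = 5300/1081 ≈ 4.903 in
Ia = 0.2S: 0.2·4.903 = 0.981 in (exactly 1060/1081)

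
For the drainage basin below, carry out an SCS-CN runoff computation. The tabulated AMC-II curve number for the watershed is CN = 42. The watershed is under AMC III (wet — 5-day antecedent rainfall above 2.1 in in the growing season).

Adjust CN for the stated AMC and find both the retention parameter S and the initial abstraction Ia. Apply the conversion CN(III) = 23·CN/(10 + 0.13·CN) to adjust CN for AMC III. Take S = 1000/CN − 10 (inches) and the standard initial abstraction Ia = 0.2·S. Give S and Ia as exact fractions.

S = 2900/483 in ≈ 6.004 in; Ia = 580/483 in ≈ 1.201 in

CN(III) from CN(II)=42: (23·42)/(10 + 0.13·42) = 48300/773 ≈ 62.484
Max retention: S = 1000/(48300/773) − 10 = 2900/483 in (≈ 6.004 in)
Initial abstraction Ia = S/5 = (2900/483)/5 = 580/483 ≈ 1.201 in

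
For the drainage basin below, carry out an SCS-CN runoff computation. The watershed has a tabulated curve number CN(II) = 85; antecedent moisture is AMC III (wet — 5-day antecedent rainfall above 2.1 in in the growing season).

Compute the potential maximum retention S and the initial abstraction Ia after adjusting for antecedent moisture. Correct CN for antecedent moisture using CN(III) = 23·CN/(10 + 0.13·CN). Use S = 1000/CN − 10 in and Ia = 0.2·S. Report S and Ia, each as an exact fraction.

S = 300/391 in ≈ 0.767 in; Ia = 60/391 in ≈ 0.153 in

CN(III) from CN(II)=85: (23·85)/(10 + 0.13·85) = 39100/421 ≈ 92.874
Max retention: S = 1000/(39100/421) − 10 = 300/391 in (≈ 0.767 in)
Initial abstraction Ia = S/5 = (300/391)/5 = 60/391 ≈ 0.153 in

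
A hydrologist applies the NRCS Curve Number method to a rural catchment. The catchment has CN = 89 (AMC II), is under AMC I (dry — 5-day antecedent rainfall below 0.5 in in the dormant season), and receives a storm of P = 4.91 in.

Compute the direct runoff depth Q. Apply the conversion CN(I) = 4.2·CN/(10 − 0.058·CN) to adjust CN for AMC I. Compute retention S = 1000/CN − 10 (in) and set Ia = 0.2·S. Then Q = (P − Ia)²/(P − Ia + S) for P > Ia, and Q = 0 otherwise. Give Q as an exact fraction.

Q = 652345367041/253750205100 in ≈ 2.571 in

Adjust CN=89 to AMC I: 4.2·89/(10 − 0.058·89) → (1869/5) ÷ (2419/500) = 186900/2419 ≈ 77.263
Max retention: S = 1000/(186900/2419) − 10 = 5500/1869 in (≈ 2.943 in)
Ia = 0.2·(5500/1869) = 1100/1869 in ≈ 0.589 in
Excess rainfall: 4.910 − 0.589 = 4.321 in; P > Ia so Q > 0
Runoff Q = (P−Ia)²/(P−Ia+S) = (4.321)²/(4.321+2.943) = 652345367041/253750205100 ≈ 2.571 in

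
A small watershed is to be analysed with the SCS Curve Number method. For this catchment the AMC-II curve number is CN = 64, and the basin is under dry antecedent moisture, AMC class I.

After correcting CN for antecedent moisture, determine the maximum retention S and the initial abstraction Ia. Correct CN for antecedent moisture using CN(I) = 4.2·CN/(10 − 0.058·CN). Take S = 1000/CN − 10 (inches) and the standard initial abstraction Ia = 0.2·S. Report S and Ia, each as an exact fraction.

S = 375/28 in ≈ 13.393 in; Ia = 75/28 in ≈ 2.679 in

CN(I) from CN(II)=64: (4.2·64)/(10 − 0.058·64) = 5600/131 ≈ 42.748
Retention S: 1000/CN − 10 with CN=42.748 → S = 375/28 ≈ 13.393 in
Ia = 0.2S: 0.2·13.393 = 2.679 in (exactly 75/28)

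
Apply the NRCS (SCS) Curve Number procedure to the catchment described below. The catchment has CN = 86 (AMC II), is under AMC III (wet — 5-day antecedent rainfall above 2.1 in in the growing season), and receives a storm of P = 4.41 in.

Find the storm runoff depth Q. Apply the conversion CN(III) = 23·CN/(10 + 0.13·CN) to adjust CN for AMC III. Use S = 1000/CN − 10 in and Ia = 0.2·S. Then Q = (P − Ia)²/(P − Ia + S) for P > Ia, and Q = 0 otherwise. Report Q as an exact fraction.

CN(III) from CN(II)=86: (23·86)/(10 + 0.13·86) = 98900/1059 ≈ 93.390
Retention S: 1000/CN − 10 with CN=93.390 → S = 700/989 ≈ 0.708 in
Ia = 0.2·(700/989) = 140/989 in ≈ 0.142 in
Since P=4.410 > Ia=0.142: effective rainfall P−Ia = 422149/98900 in
Q = (422149/98900)²/((422149/98900) + 700/989) = (178209778201/9781210000)/(492149/98900) = 25458539743/6953362300 in ≈ 3.661 in

Q = 25458539743/6953362300 in ≈ 3.661 in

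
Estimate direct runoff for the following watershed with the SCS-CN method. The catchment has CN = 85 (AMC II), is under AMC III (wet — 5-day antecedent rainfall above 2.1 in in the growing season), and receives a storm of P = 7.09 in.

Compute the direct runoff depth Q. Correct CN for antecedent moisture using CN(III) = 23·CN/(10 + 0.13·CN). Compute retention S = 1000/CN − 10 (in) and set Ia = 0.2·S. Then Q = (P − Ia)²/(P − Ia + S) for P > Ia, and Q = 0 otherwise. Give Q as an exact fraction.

Wet (AMC III): CN(III) = 23·85/(10 + 0.13·85) = 1955/(421/20) = 39100/421 ≈ 92.874
S = 1000/(39100/421) − 10 = 300/391 in ≈ 0.767 in
Initial abstraction Ia = S/5 = (300/391)/5 = 60/391 ≈ 0.153 in
Since P=7.090 > Ia=0.153: effective rainfall P−Ia = 271219/39100 in
Q = (271219/39100)²/((271219/39100) + 300/391) = (73559745961/1528810000)/(301219/39100) = 73559745961/11777662900 in ≈ 6.246 in

Q = 73559745961/11777662900 in ≈ 6.246 in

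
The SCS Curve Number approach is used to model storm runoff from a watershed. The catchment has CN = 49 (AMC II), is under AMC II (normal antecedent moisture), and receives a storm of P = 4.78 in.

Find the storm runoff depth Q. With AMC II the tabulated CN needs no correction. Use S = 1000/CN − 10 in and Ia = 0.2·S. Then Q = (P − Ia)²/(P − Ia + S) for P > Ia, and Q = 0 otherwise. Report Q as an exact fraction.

AMC II — tabulated CN = 49 applies directly.
Max retention: S = 1000/49 − 10 = 510/49 in (≈ 10.408 in)
Ia = 0.2·(510/49) = 102/49 in ≈ 2.082 in
P − Ia = 4.780 − 2.082 = 6611/2450 ≈ 2.698 in (> 0, runoff occurs)
Runoff Q = (P−Ia)²/(P−Ia+S) = (2.698)²/(2.698+10.408) = 43705321/78671950 ≈ 0.556 in

Q = 43705321/78671950 in ≈ 0.556 in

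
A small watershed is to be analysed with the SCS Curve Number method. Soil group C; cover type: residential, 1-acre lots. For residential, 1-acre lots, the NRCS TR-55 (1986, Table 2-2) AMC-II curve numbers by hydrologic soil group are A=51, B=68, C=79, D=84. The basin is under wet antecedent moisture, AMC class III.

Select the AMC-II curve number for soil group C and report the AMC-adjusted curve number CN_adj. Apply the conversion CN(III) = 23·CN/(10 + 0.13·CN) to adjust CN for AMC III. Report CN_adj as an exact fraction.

NRCS table: residential, 1-acre lots, soil group C → CN(II) = 79
CN(III) from CN(II)=79: (23·79)/(10 + 0.13·79) = 181700/2027 ≈ 89.640

CN_adj = 181700/2027 ≈ 89.640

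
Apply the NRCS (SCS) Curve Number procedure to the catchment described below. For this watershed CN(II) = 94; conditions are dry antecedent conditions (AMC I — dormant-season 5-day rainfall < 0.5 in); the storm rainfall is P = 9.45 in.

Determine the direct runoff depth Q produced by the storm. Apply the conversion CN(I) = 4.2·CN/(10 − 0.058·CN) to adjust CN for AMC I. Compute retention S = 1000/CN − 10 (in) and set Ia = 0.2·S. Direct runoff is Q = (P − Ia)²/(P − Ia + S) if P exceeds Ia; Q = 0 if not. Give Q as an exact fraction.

Q = 3621752761/461790980 in ≈ 7.843 in

CN(I) from CN(II)=94: (4.2·94)/(10 − 0.058·94) = 32900/379 ≈ 86.807
Max retention: S = 1000/(32900/379) − 10 = 500/329 in (≈ 1.520 in)
Ia = 0.2·(500/329) = 100/329 in ≈ 0.304 in
Since P=9.450 > Ia=0.304: effective rainfall P−Ia = 60181/6580 in
Runoff Q = (P−Ia)²/(P−Ia+S) = (9.146)²/(9.146+1.520) = 3621752761/461790980 ≈ 7.843 in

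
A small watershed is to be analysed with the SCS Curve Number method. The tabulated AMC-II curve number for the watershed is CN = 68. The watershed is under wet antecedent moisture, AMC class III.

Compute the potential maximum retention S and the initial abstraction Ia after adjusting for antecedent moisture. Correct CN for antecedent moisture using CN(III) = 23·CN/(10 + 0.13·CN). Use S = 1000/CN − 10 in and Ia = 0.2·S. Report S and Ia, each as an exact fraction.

S = 800/391 in ≈ 2.046 in; Ia = 160/391 in ≈ 0.409 in

CN(III) from CN(II)=68: (23·68)/(10 + 0.13·68) = 39100/471 ≈ 83.015
Max retention: S = 1000/(39100/471) − 10 = 800/391 in (≈ 2.046 in)
Initial abstraction Ia = S/5 = (800/391)/5 = 160/391 ≈ 0.409 in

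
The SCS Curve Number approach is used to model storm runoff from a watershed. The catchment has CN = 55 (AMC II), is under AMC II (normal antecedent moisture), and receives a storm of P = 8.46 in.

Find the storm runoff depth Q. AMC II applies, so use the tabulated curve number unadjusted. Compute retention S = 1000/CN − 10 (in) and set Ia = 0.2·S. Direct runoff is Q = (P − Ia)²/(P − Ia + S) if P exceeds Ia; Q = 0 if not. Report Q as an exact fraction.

Q = 1565001/504350 in ≈ 3.103 in

CN(II) = 55; AMC II needs no correction.
Max retention: S = 1000/55 − 10 = 90/11 in (≈ 8.182 in)
Ia = 0.2S: 0.2·8.182 = 1.636 in (exactly 18/11)
P − Ia = 8.460 − 1.636 = 3753/550 ≈ 6.824 in (> 0, runoff occurs)
Q: (3753/550)² ÷ (8253/550) = 1565001/504350 in (≈ 3.103 in)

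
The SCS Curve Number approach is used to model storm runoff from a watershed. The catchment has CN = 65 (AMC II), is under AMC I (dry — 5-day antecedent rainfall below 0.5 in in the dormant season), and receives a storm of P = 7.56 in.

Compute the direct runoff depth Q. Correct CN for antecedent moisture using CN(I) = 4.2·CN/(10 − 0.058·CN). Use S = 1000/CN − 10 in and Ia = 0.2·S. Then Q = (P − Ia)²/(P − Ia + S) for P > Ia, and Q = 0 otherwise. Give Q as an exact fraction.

CN(I) from CN(II)=65: (4.2·65)/(10 − 0.058·65) = 3900/89 ≈ 43.820
Max retention: S = 1000/(3900/89) − 10 = 500/39 in (≈ 12.821 in)
Ia = 0.2·(500/39) = 100/39 in ≈ 2.564 in
P − Ia = 7.560 − 2.564 = 4871/975 ≈ 4.996 in (> 0, runoff occurs)
Q = (4871/975)²/((4871/975) + 500/39) = (23726641/950625)/(17371/975) = 23726641/16936725 in ≈ 1.401 in

Q = 23726641/16936725 in ≈ 1.401 in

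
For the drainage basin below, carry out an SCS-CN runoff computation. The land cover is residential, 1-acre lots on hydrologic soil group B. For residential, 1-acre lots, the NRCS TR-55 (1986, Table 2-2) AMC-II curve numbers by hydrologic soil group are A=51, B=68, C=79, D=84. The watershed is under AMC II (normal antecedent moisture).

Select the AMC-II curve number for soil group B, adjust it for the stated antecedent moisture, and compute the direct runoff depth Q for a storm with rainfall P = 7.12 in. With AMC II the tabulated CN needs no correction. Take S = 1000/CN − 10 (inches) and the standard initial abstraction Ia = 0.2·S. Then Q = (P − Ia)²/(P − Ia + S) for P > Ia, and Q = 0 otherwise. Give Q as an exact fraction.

Q = 3447938/983025 in ≈ 3.507 in

NRCS table: residential, 1-acre lots, soil group B → CN(II) = 68
Average conditions: CN = 68 (no AMC adjustment).
Max retention: S = 1000/68 − 10 = 80/17 in (≈ 4.706 in)
Initial abstraction Ia = S/5 = (80/17)/5 = 16/17 ≈ 0.941 in
Since P=7.120 > Ia=0.941: effective rainfall P−Ia = 2626/425 in
Q: (2626/425)² ÷ (4626/425) = 3447938/983025 in (≈ 3.507 in)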